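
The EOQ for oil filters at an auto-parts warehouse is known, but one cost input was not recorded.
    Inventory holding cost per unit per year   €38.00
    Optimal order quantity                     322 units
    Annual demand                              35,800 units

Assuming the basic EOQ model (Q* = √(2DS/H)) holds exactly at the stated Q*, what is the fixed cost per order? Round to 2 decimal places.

Since Q* = (2DS/H)^½, squaring gives Q*²·H = 2DS.
S = Q²H / (2D) = 322² × 38 / (2 × 35,800) = 55.0278

€55.03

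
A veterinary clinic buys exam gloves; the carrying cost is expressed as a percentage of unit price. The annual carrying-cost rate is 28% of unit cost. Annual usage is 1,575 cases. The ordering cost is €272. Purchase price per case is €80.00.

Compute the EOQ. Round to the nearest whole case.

Carrying cost H = €80 × 28% = €22.4000/case/yr
2DS/H = 2·1,575·272/22.4 = 38,250.00
EOQ = √38,250.00 ≈ 195.58

196 cases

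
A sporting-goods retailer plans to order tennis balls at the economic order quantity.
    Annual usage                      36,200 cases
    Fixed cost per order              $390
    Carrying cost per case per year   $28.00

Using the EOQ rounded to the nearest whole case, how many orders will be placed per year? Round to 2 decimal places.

Optimal lot size Q* = (2 × 36,200 × $390 / $28)^½ ≈ 1,004.21 → Q = 1,004
Orders per year = D/Q = 36,200 / 1,004 = 36.056

36.06 orders per year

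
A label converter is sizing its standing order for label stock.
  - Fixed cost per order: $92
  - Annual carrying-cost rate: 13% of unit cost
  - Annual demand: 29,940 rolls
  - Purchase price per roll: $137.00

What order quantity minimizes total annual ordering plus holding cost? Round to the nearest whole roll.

H = i·C = 0.13 × $137 = $17.8100 per roll-year
Q* = √(2·D·S / H) = √(2·29,940·92 / 17.81) = √309,318.4 ≈ 556.16

556 rolls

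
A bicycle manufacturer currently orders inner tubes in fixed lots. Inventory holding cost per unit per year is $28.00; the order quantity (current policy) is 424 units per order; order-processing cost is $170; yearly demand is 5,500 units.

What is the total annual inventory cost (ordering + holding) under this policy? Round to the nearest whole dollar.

Annual ordering cost = (D/Q)·S = (5,500/424) × 170 = $2,205.19
Annual holding cost  = (Q/2)·H = (424/2) × 28 = $5,936.00
Total = $2,205.19 + $5,936.00 = $8,141.19

$8,141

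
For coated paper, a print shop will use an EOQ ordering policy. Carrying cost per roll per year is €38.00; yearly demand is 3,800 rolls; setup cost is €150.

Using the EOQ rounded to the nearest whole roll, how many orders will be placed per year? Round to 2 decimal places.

Optimal lot size Q* = (2 × 3,800 × €150 / €38)^½ ≈ 173.21 → Q = 173
N = D/Q = 3,800/173 ≈ 21.965 orders/yr

21.97 orders per year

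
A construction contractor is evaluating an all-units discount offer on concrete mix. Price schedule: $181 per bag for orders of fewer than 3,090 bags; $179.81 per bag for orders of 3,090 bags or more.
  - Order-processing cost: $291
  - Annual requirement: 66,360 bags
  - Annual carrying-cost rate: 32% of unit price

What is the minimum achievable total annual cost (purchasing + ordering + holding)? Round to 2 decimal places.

H₁ = 32%×$181 = $57.9200;  H₂ = 32%×$179.81 = $57.5392
EOQ₁ = √(2×66,360×291/57.9200) = 816.58  (< 3,090, feasible at tier 1)
EOQ₂ = √(2×66,360×291/57.5392) = 819.28  (< 3,090 → use Q = 3,090 at tier-2 price)
TC(tier 1 (EOQ₁), Q≈816.6) = $12,058,456.49
TC(tier 2, Q≈3,090.0) = $12,027,339.10
Minimum at tier 2: $12,027,339.10

$12,027,339.10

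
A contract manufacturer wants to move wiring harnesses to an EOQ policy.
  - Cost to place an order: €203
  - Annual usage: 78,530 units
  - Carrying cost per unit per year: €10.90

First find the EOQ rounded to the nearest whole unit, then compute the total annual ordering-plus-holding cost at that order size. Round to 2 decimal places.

2DS/H = 2·78,530·203/10.9 = 2,925,062.39
EOQ = √2,925,062.39 ≈ 1,710.28 → Q = 1,710 units
Ordering: D/Q × S = 78,530/1,710 × €203 = €9,322.57
Holding:  Q/2 × H = 1,710/2 × €10.9 = €9,319.50
Total = €9,322.57 + €9,319.50 = €18,642.07

€18,642.07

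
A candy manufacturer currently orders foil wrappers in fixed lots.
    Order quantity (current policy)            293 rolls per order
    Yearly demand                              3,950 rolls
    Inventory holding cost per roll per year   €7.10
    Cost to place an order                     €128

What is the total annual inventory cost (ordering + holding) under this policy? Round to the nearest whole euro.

€2,766

Orders/yr = 3,950/293 = 13.481; ordering cost = 13.481 × €128 = €1,725.60
Average inventory = 293/2 = 146.5; holding cost = 146.5 × €7.1 = €1,040.15
Total = €1,725.60 + €1,040.15 = €2,765.75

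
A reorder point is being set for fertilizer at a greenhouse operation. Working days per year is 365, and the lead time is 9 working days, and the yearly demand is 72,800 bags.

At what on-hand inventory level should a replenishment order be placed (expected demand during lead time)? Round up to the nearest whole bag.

1,796 bags

Daily demand d = 72,800 / 365 = 199.452 bags/day
Demand during lead time = 199.452 × 9 = 1,795.07
Reorder point = 1,795.07 → round up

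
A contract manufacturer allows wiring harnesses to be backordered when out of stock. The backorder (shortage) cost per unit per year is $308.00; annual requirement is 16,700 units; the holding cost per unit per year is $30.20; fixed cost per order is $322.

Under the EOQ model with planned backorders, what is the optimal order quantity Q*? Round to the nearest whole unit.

Basic EOQ = √(2·16,700·322/30.2) = 596.757
Backorder adjustment √((H+b)/b) = √((30.2+308)/308) = 1.0479
Q* = 596.757 × 1.0479 ≈ 625.33

625 units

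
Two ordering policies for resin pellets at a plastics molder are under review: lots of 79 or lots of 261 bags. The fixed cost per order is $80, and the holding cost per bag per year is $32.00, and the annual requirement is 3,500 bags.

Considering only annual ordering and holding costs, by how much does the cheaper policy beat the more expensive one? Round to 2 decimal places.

For each Q, cost = (D/Q)·S + (Q/2)·H.
TC(79) = (3,500/79)×80 + (79/2)×32 = $4,808.30
TC(261) = (3,500/261)×80 + (261/2)×32 = $5,248.80
|ΔTC| = |$4,808.30 − $5,248.80| = $440.49

$440.49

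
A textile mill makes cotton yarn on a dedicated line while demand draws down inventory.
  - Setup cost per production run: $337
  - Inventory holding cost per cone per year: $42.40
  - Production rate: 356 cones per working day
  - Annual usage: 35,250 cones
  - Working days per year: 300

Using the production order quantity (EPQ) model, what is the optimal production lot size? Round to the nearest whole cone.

Daily demand d = 35,250/300 = 117.500; p = 356; 1 − d/p = 0.66994
EPQ = √(2DS / (H(1 − d/p)))
    = √(2 × 35,250 × 337 / (42.4 × 0.66994)) ≈ 914.55

915 cones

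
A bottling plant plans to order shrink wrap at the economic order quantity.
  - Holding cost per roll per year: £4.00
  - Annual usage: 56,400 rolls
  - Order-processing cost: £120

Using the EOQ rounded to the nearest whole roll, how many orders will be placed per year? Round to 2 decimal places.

30.65 orders per year

EOQ = √(2DS/H) = √(2 × 56,400 × 120 / 4)
    = √(3,384,000.00) ≈ 1,839.57 → Q = 1,840
N = D/Q = 56,400/1,840 ≈ 30.652 orders/yr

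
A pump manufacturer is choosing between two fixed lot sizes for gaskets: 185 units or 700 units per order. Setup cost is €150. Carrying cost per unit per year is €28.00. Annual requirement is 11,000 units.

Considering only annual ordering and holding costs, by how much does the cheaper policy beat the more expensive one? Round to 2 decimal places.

For each Q, cost = (D/Q)·S + (Q/2)·H.
TC(185) = (11,000/185)×150 + (185/2)×28 = €11,508.92
TC(700) = (11,000/700)×150 + (700/2)×28 = €12,157.14
Cheaper: Q = 185.  Difference = €648.22

€648.22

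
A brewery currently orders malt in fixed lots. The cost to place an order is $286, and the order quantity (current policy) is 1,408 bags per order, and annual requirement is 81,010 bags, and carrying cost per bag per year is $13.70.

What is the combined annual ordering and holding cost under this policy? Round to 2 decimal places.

Annual ordering cost = (D/Q)·S = (81,010/1,408) × 286 = $16,455.16
Annual holding cost  = (Q/2)·H = (1,408/2) × 13.7 = $9,644.80
Total = $16,455.16 + $9,644.80 = $26,099.96

$26,099.96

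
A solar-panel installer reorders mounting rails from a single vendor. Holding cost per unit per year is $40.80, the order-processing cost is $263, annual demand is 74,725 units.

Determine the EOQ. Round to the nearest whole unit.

Q* = √(2·D·S / H) = √(2·74,725·263 / 40.8) = √963,366.4 ≈ 981.51

982 units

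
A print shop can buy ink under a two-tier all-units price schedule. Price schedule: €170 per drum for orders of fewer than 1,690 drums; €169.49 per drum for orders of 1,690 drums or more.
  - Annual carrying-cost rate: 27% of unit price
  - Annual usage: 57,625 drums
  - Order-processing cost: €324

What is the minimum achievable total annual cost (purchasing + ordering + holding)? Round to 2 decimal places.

€9,816,578.03

H₁ = 27%×€170 = €45.9000;  H₂ = 27%×€169.49 = €45.7623
EOQ₁ = √(2×57,625×324/45.9000) = 901.96  (< 1,690, feasible at tier 1)
EOQ₂ = √(2×57,625×324/45.7623) = 903.31  (< 1,690 → use Q = 1,690 at tier-2 price)
TC(tier 1 (EOQ₁), Q≈902.0) = €9,837,649.90
TC(tier 2, Q≈1,690.0) = €9,816,578.03
Minimum at tier 2: €9,816,578.03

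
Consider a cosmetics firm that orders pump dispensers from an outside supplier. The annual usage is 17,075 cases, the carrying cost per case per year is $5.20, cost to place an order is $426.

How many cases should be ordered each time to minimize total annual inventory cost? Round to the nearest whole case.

1,673 cases

EOQ = √(2DS/H) = √(2 × 17,075 × 426 / 5.2)
    = √(2,797,673.08) ≈ 1,672.62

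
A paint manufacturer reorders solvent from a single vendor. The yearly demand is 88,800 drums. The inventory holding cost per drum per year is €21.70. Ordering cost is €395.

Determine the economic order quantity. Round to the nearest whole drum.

1,798 drums

Optimal lot size Q* = (2 × 88,800 × €395 / €21.7)^½ ≈ 1,798.00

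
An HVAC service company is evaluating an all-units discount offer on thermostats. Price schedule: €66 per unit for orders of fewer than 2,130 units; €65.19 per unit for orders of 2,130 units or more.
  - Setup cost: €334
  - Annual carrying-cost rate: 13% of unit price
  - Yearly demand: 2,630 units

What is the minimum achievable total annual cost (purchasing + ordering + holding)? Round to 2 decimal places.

€177,462.48

H₁ = 13%×€66 = €8.5800;  H₂ = 13%×€65.19 = €8.4747
EOQ₁ = √(2×2,630×334/8.5800) = 452.50  (< 2,130, feasible at tier 1)
EOQ₂ = √(2×2,630×334/8.4747) = 455.31  (< 2,130 → use Q = 2,130 at tier-2 price)
TC(tier 1 (EOQ₁), Q≈452.5) = €177,462.48
TC(tier 2, Q≈2,130.0) = €180,887.66
Minimum at tier 1 (EOQ₁): €177,462.48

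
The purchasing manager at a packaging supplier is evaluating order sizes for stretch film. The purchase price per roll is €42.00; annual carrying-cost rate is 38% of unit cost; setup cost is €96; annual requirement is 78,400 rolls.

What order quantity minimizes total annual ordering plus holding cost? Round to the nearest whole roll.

Holding cost per roll per year: H = 38% × €42 = €15.9600
2DS/H = 2·78,400·96/15.96 = 943,157.89
EOQ = √943,157.89 ≈ 971.16

971 rolls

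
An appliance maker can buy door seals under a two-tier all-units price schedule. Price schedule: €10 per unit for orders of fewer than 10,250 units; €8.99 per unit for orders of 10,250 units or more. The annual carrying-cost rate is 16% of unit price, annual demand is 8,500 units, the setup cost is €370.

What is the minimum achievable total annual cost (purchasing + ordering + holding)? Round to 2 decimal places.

H₁ = 16%×€10 = €1.6000;  H₂ = 16%×€8.99 = €1.4384
EOQ₁ = √(2×8,500×370/1.6000) = 1,982.74  (< 10,250, feasible at tier 1)
EOQ₂ = √(2×8,500×370/1.4384) = 2,091.15  (< 10,250 → use Q = 10,250 at tier-2 price)
TC(tier 1 (EOQ₁), Q≈1,982.7) = €88,172.38
TC(tier 2, Q≈10,250.0) = €84,093.63
Minimum at tier 2: €84,093.63

€84,093.63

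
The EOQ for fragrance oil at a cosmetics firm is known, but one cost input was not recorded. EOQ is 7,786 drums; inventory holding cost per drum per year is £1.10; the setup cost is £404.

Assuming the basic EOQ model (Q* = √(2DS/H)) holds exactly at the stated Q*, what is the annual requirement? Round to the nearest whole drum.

From Q* = √(2DS/H) ⇒ Q*² = 2DS/H.
D = Q²H / (2S) = 7,786² × 1.1 / (2 × 404) = 82,529.67

82,530 drums per year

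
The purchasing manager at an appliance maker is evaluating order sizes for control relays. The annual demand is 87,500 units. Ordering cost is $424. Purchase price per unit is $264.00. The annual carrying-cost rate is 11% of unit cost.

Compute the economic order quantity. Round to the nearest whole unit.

1,598 units

Holding cost per unit per year: H = 11% × $264 = $29.0400
EOQ = √(2DS/H) = √(2 × 87,500 × 424 / 29.04)
    = √(2,555,096.42) ≈ 1,598.47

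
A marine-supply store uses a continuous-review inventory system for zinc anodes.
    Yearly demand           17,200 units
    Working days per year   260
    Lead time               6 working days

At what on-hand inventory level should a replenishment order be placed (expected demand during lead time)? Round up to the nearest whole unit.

Daily demand d = 17,200 / 260 = 66.154 units/day
Demand during lead time = 66.154 × 6 = 396.92
Reorder point = 396.92 → round up

397 units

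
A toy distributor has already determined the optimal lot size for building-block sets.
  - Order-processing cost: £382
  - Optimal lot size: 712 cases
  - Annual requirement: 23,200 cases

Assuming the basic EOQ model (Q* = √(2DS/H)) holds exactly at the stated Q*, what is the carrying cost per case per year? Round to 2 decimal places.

EOQ relation: Q² = 2DS/H, so rearrange for the unknown.
H = 2DS / Q² = 2 × 23,200 × 382 / 712² = 34.9640

£34.96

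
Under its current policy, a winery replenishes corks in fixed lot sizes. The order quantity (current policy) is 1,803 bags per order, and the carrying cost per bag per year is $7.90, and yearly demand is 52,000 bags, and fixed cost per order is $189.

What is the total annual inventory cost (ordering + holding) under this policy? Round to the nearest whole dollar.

Annual ordering cost = (D/Q)·S = (52,000/1,803) × 189 = $5,450.92
Annual holding cost  = (Q/2)·H = (1,803/2) × 7.9 = $7,121.85
Total = $5,450.92 + $7,121.85 = $12,572.77

$12,573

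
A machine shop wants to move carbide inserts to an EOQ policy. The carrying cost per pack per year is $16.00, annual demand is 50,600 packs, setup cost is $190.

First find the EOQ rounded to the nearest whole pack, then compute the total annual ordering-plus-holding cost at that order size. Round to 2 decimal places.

$17,539.90

Q* = √(2·D·S / H) = √(2·50,600·190 / 16) = √1,201,750.0 ≈ 1,096.24 → Q = 1,096 packs
Ordering: D/Q × S = 50,600/1,096 × $190 = $8,771.90
Holding:  Q/2 × H = 1,096/2 × $16 = $8,768.00
Total = $8,771.90 + $8,768.00 = $17,539.90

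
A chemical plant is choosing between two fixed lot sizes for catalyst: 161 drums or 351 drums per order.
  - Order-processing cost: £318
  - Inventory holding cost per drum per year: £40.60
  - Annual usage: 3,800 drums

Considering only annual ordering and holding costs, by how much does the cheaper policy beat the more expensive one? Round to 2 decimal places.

£205.86

For each Q, cost = (D/Q)·S + (Q/2)·H.
TC(161) = (3,800/161)×318 + (161/2)×40.6 = £10,773.89
TC(351) = (3,800/351)×318 + (351/2)×40.6 = £10,568.04
Cheaper: Q = 351.  Difference = £205.86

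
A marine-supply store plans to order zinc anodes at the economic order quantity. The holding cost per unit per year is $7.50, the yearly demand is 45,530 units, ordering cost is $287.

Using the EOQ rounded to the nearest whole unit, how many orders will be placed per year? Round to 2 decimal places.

24.39 orders per year

Optimal lot size Q* = (2 × 45,530 × $287 / $7.5)^½ ≈ 1,866.70 → Q = 1,867
Orders per year = D/Q = 45,530 / 1,867 = 24.387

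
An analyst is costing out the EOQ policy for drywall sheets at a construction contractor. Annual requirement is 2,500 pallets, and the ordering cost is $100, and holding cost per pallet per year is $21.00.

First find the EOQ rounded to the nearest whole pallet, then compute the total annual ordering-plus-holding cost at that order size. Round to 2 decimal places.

$3,240.38

2DS/H = 2·2,500·100/21 = 23,809.52
EOQ = √23,809.52 ≈ 154.30 → Q = 154 pallets
Annual ordering cost = (D/Q)·S = (2,500/154) × 100 = $1,623.38
Annual holding cost  = (Q/2)·H = (154/2) × 21 = $1,617.00
Total = $1,623.38 + $1,617.00 = $3,240.38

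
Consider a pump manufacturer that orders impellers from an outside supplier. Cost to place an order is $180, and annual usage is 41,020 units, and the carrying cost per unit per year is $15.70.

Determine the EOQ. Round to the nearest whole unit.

2DS/H = 2·41,020·180/15.7 = 940,585.99
EOQ = √940,585.99 ≈ 969.84

970 units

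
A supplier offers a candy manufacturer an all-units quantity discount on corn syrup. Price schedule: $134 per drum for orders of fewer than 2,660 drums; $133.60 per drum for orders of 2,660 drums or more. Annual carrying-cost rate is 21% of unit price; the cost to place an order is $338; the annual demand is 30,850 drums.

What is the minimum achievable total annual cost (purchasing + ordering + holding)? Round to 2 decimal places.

H₁ = 21%×$134 = $28.1400;  H₂ = 21%×$133.60 = $28.0560
EOQ₁ = √(2×30,850×338/28.1400) = 860.87  (< 2,660, feasible at tier 1)
EOQ₂ = √(2×30,850×338/28.0560) = 862.16  (< 2,660 → use Q = 2,660 at tier-2 price)
TC(tier 1 (EOQ₁), Q≈860.9) = $4,158,124.95
TC(tier 2, Q≈2,660.0) = $4,162,794.52
Minimum at tier 1 (EOQ₁): $4,158,124.95

$4,158,124.95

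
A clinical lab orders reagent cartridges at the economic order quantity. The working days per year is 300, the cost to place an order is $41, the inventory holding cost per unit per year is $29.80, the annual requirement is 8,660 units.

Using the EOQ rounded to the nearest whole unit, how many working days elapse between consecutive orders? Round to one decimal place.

Optimal lot size Q* = (2 × 8,660 × $41 / $29.8)^½ ≈ 154.37 → Q = 154 units
Days between orders = 300 / (D/Q) = 300 / 56.234 ≈ 5.335

5.3 days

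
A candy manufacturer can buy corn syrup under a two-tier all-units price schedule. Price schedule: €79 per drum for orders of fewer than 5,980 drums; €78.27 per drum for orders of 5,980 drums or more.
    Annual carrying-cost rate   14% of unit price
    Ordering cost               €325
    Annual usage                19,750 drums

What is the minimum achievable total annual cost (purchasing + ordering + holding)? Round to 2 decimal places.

€1,572,165.65

H₁ = 14%×€79 = €11.0600;  H₂ = 14%×€78.27 = €10.9578
EOQ₁ = √(2×19,750×325/11.0600) = 1,077.36  (< 5,980, feasible at tier 1)
EOQ₂ = √(2×19,750×325/10.9578) = 1,082.38  (< 5,980 → use Q = 5,980 at tier-2 price)
TC(tier 1 (EOQ₁), Q≈1,077.4) = €1,572,165.65
TC(tier 2, Q≈5,980.0) = €1,579,669.69
Minimum at tier 1 (EOQ₁): €1,572,165.65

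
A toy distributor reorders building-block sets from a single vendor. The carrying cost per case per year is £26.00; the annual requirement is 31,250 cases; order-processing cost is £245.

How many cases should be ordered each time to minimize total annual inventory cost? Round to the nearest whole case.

Optimal lot size Q* = (2 × 31,250 × £245 / £26)^½ ≈ 767.43

767 cases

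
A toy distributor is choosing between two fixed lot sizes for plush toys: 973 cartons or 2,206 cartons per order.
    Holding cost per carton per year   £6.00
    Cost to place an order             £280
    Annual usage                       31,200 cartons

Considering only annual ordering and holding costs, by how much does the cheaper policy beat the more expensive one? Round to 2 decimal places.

£1,319.31

Annual cost at Q: ordering D·S/Q plus holding Q·H/2.
TC(973) = (31,200/973)×280 + (973/2)×6 = £11,897.42
TC(2,206) = (31,200/2,206)×280 + (2,206/2)×6 = £10,578.11
|ΔTC| = |£11,897.42 − £10,578.11| = £1,319.31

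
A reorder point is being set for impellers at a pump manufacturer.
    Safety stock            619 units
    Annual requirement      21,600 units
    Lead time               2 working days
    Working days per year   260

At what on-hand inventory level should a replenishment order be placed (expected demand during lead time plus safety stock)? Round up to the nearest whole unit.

786 units

Daily demand d = 21,600 / 260 = 83.077 units/day
Demand during lead time = 83.077 × 2 = 166.15
Reorder point = 166.15 + 619 = 785.15 → round up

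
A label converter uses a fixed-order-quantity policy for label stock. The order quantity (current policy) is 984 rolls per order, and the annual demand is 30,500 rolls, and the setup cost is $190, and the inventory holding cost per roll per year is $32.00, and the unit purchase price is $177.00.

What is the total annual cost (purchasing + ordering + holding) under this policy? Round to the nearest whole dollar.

$5,420,133

Orders/yr = 30,500/984 = 30.996; ordering cost = 30.996 × $190 = $5,889.23
Average inventory = 984/2 = 492; holding cost = 492 × $32 = $15,744.00
Purchase cost = D·C = 30,500 × 177 = $5,398,500.00
Total = $5,889.23 + $15,744.00 + $5,398,500.00 = $5,420,133.23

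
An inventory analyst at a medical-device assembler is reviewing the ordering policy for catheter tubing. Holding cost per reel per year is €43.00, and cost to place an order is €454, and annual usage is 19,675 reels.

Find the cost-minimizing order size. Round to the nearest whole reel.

645 reels

Optimal lot size Q* = (2 × 19,675 × €454 / €43)^½ ≈ 644.56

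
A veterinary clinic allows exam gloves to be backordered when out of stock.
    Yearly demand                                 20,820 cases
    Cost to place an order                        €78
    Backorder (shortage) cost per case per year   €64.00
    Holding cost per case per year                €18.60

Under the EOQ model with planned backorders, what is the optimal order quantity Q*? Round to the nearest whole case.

Basic EOQ = √(2·20,820·78/18.6) = 417.875
Backorder adjustment √((H+b)/b) = √((18.6+64)/64) = 1.1361
Q* = 417.875 × 1.1361 ≈ 474.73

475 cases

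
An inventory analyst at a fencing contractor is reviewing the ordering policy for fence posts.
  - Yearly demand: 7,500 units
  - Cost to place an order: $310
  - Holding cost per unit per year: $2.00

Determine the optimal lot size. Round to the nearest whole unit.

1,525 units

Q* = √(2·D·S / H) = √(2·7,500·310 / 2) = √2,325,000.0 ≈ 1,524.80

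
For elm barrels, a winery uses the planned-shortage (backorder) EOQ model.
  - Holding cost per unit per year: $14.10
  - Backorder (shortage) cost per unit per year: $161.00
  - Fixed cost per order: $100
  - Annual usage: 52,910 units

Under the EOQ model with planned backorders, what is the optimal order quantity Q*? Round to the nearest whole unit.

903 units

Q* = √(2DS/H) · √((H + b)/b)
   = √(2 × 52,910 × 100 / 14.1) · √((14.1 + 161) / 161)
   = 866.312 × 1.0429 ≈ 903.45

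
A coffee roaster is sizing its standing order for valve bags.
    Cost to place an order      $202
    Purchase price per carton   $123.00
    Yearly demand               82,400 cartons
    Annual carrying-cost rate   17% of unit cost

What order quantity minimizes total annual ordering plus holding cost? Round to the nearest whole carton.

Carrying cost H = $123 × 17% = $20.9100/carton/yr
EOQ = √(2DS/H) = √(2 × 82,400 × 202 / 20.91)
    = √(1,592,042.09) ≈ 1,261.76

1,262 cartons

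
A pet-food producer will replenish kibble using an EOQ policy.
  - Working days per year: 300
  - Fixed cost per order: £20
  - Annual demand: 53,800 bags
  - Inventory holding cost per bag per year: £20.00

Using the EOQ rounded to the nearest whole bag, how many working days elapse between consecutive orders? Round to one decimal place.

1.8 days

EOQ = √(2DS/H) = √(2 × 53,800 × 20 / 20)
    = √(107,600.00) ≈ 328.02 → Q = 328 bags
Days between orders = 300 / (D/Q) = 300 / 164.024 ≈ 1.829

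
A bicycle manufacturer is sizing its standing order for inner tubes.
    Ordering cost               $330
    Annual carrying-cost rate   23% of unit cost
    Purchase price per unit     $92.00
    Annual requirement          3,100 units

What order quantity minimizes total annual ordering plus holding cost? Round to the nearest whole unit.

311 units

Carrying cost H = $92 × 23% = $21.1600/unit/yr
Optimal lot size Q* = (2 × 3,100 × $330 / $21.16)^½ ≈ 310.95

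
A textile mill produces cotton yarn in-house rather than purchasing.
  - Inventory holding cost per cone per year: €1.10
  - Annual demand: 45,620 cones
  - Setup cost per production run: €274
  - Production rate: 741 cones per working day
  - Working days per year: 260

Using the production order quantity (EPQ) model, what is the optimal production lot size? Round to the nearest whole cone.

d = 45,620/260 = 175.4615 cones/day;  effective holding cost H(1 − d/p) = 1.1·(1 − 175.4615/741) = 0.83953
Q* = √(2DS / H_eff) = √(2·45,620·274 / 0.83953) ≈ 5,456.95

5,457 cones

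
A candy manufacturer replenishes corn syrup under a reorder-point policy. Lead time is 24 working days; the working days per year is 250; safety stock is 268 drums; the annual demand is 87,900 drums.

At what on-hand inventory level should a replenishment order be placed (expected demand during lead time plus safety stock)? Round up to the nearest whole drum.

Daily demand d = 87,900 / 250 = 351.600 drums/day
Demand during lead time = 351.600 × 24 = 8,438.40
Reorder point = 8,438.40 + 268 = 8,706.40 → round up

8,707 drums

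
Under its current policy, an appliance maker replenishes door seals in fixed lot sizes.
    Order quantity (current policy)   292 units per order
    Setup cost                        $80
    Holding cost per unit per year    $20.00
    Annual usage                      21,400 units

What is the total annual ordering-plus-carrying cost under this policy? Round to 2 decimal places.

$8,783.01

Orders/yr = 21,400/292 = 73.288; ordering cost = 73.288 × $80 = $5,863.01
Average inventory = 292/2 = 146; holding cost = 146 × $20 = $2,920.00
Total = $5,863.01 + $2,920.00 = $8,783.01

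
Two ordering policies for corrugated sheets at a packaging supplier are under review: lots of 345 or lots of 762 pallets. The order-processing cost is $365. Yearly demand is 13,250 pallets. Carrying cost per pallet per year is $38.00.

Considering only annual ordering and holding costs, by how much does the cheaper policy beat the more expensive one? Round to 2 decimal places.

$251.67

Annual cost at Q: ordering D·S/Q plus holding Q·H/2.
TC(345) = (13,250/345)×365 + (345/2)×38 = $20,573.12
TC(762) = (13,250/762)×365 + (762/2)×38 = $20,824.78
Cheaper: Q = 345.  Difference = $251.67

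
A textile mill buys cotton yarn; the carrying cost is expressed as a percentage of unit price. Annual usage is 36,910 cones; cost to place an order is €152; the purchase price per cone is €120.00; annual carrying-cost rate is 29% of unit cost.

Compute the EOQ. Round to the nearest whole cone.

H = i·C = 0.29 × €120 = €34.8000 per cone-year
Q* = √(2·D·S / H) = √(2·36,910·152 / 34.8) = √322,432.2 ≈ 567.83

568 cones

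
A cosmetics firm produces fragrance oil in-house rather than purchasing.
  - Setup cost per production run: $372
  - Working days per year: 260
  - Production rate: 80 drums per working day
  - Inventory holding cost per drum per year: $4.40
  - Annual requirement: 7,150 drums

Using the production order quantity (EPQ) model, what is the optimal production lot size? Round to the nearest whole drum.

1,357 drums

d = 7,150/260 = 27.5000 drums/day;  effective holding cost H(1 − d/p) = 4.4·(1 − 27.5000/80) = 2.88750
Q* = √(2DS / H_eff) = √(2·7,150·372 / 2.88750) ≈ 1,357.31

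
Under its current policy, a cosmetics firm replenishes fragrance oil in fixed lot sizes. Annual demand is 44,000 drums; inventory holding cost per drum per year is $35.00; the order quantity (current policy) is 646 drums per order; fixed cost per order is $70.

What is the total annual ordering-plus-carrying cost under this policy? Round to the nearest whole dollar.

$16,073

Ordering: D/Q × S = 44,000/646 × $70 = $4,767.80
Holding:  Q/2 × H = 646/2 × $35 = $11,305.00
Total = $4,767.80 + $11,305.00 = $16,072.80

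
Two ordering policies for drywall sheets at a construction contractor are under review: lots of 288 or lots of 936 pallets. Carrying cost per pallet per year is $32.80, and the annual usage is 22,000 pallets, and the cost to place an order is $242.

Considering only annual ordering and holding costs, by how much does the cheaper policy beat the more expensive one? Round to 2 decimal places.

For each Q, cost = (D/Q)·S + (Q/2)·H.
TC(288) = (22,000/288)×242 + (288/2)×32.8 = $23,209.31
TC(936) = (22,000/936)×242 + (936/2)×32.8 = $21,038.43
Lots of 936 are cheaper by $2,170.88.

$2,170.88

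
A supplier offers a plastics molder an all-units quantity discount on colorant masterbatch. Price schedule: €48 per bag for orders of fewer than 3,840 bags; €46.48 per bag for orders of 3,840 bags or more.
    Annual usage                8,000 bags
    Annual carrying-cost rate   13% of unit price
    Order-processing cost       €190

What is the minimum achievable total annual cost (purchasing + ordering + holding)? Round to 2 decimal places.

€383,837.24

H₁ = 13%×€48 = €6.2400;  H₂ = 13%×€46.48 = €6.0424
EOQ₁ = √(2×8,000×190/6.2400) = 697.98  (< 3,840, feasible at tier 1)
EOQ₂ = √(2×8,000×190/6.0424) = 709.30  (< 3,840 → use Q = 3,840 at tier-2 price)
TC(tier 1 (EOQ₁), Q≈698.0) = €388,355.41
TC(tier 2, Q≈3,840.0) = €383,837.24
Minimum at tier 2: €383,837.24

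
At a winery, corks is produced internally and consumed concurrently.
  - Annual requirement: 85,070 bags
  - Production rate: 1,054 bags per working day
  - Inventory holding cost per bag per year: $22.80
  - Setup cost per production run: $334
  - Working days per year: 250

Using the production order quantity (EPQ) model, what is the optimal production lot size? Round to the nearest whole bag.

Daily demand d = 85,070/250 = 340.280; p = 1054; 1 − d/p = 0.67715
EPQ = √(2DS / (H(1 − d/p)))
    = √(2 × 85,070 × 334 / (22.8 × 0.67715)) ≈ 1,918.52

1,919 bags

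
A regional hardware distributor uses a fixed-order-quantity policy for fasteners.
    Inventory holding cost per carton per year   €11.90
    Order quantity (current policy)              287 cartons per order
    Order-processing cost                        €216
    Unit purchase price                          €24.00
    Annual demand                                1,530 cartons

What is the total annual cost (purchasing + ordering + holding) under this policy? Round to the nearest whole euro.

Ordering: D/Q × S = 1,530/287 × €216 = €1,151.50
Holding:  Q/2 × H = 287/2 × €11.9 = €1,707.65
Purchase cost = D·C = 1,530 × 24 = €36,720.00
Total = €1,151.50 + €1,707.65 + €36,720.00 = €39,579.15

€39,579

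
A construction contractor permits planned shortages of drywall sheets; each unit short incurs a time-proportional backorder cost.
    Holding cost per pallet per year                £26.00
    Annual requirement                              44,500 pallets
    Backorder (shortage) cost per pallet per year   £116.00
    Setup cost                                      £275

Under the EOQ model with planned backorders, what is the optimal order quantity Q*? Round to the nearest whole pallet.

Basic EOQ = √(2·44,500·275/26) = 970.230
Backorder adjustment √((H+b)/b) = √((26+116)/116) = 1.1064
Q* = 970.230 × 1.1064 ≈ 1,073.47

1,073 pallets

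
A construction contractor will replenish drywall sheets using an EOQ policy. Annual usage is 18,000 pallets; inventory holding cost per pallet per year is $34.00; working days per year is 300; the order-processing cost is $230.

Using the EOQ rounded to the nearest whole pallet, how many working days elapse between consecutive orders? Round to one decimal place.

EOQ = √(2DS/H) = √(2 × 18,000 × 230 / 34)
    = √(243,529.41) ≈ 493.49 → Q = 493 pallets
Days between orders = 300 / (D/Q) = 300 / 36.511 ≈ 8.217

8.2 days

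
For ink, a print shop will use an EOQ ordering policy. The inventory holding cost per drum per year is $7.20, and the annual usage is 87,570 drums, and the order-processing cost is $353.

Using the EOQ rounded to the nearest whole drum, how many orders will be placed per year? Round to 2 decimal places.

Q* = √(2·D·S / H) = √(2·87,570·353 / 7.2) = √8,586,725.0 ≈ 2,930.31 → Q = 2,930
Orders per year = D/Q = 87,570 / 2,930 = 29.887

29.89 orders per year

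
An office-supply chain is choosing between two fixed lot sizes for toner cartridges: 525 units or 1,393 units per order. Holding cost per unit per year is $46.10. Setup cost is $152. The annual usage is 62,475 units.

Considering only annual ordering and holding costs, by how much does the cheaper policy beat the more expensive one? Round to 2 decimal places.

$8,736.49

Annual cost at Q: ordering D·S/Q plus holding Q·H/2.
TC(525) = (62,475/525)×152 + (525/2)×46.1 = $30,189.25
TC(1,393) = (62,475/1,393)×152 + (1,393/2)×46.1 = $38,925.74
Cheaper: Q = 525.  Difference = $8,736.49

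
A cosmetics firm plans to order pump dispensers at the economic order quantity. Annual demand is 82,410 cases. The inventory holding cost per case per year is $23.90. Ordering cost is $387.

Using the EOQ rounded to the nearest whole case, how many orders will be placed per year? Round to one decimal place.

EOQ = √(2DS/H) = √(2 × 82,410 × 387 / 23.9)
    = √(2,668,842.68) ≈ 1,633.66 → Q = 1,634
Orders per year = D/Q = 82,410 / 1,634 = 50.435

50.4 orders per year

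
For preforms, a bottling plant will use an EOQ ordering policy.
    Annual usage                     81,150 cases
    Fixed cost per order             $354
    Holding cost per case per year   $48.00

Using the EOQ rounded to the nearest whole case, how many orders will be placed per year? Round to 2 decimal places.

74.18 orders per year

Q* = √(2·D·S / H) = √(2·81,150·354 / 48) = √1,196,962.5 ≈ 1,094.06 → Q = 1,094
N = D/Q = 81,150/1,094 ≈ 74.177 orders/yr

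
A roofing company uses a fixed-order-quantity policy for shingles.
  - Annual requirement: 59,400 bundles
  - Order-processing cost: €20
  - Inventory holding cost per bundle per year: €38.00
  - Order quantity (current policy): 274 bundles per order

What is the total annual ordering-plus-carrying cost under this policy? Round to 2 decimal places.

€9,541.77

Ordering: D/Q × S = 59,400/274 × €20 = €4,335.77
Holding:  Q/2 × H = 274/2 × €38 = €5,206.00
Total = €4,335.77 + €5,206.00 = €9,541.77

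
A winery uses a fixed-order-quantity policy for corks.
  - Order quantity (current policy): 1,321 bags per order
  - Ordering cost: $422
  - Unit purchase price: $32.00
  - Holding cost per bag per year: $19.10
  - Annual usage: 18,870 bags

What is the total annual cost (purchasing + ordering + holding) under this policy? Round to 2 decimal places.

$622,483.67

Annual ordering cost = (D/Q)·S = (18,870/1,321) × 422 = $6,028.12
Annual holding cost  = (Q/2)·H = (1,321/2) × 19.1 = $12,615.55
Purchase cost = D·C = 18,870 × 32 = $603,840.00
Total = $6,028.12 + $12,615.55 + $603,840.00 = $622,483.67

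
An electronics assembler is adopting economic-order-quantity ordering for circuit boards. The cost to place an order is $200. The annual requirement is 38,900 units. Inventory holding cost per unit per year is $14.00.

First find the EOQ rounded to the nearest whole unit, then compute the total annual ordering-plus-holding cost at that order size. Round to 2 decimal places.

EOQ = √(2DS/H) = √(2 × 38,900 × 200 / 14)
    = √(1,111,428.57) ≈ 1,054.24 → Q = 1,054 units
Orders/yr = 38,900/1,054 = 36.907; ordering cost = 36.907 × $200 = $7,381.40
Average inventory = 1,054/2 = 527; holding cost = 527 × $14 = $7,378.00
Total = $7,381.40 + $7,378.00 = $14,759.40

$14,759.40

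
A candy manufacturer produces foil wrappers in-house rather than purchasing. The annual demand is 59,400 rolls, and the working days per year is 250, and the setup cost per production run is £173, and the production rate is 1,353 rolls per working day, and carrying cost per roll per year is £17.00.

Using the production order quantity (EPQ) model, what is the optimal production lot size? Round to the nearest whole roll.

Daily demand d = 59,400/250 = 237.600; p = 1353; 1 − d/p = 0.82439
EPQ = √(2DS / (H(1 − d/p)))
    = √(2 × 59,400 × 173 / (17 × 0.82439)) ≈ 1,210.99

1,211 rolls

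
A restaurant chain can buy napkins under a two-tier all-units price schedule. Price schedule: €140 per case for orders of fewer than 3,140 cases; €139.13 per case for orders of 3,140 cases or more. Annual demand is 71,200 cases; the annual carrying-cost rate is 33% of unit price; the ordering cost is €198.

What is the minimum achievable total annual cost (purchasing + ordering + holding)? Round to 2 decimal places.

€9,982,628.93

H₁ = 33%×€140 = €46.2000;  H₂ = 33%×€139.13 = €45.9129
EOQ₁ = √(2×71,200×198/46.2000) = 781.21  (< 3,140, feasible at tier 1)
EOQ₂ = √(2×71,200×198/45.9129) = 783.65  (< 3,140 → use Q = 3,140 at tier-2 price)
TC(tier 1 (EOQ₁), Q≈781.2) = €10,004,091.80
TC(tier 2, Q≈3,140.0) = €9,982,628.93
Minimum at tier 2: €9,982,628.93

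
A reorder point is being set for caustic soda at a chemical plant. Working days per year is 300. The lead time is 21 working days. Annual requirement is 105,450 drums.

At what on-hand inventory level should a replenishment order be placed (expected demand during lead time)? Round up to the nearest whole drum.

Daily demand d = 105,450 / 300 = 351.500 drums/day
Demand during lead time = 351.500 × 21 = 7,381.50
Reorder point = 7,381.50 → round up

7,382 drums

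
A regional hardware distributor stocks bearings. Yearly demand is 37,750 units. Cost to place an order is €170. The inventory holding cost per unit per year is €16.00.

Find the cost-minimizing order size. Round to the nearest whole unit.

896 units

2DS/H = 2·37,750·170/16 = 802,187.50
EOQ = √802,187.50 ≈ 895.65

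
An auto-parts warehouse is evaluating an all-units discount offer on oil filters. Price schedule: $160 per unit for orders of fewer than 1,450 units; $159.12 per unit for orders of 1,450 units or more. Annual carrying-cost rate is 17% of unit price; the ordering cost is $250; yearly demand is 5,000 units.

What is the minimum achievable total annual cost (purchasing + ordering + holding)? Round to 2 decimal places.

$808,246.21

H₁ = 17%×$160 = $27.2000;  H₂ = 17%×$159.12 = $27.0504
EOQ₁ = √(2×5,000×250/27.2000) = 303.17  (< 1,450, feasible at tier 1)
EOQ₂ = √(2×5,000×250/27.0504) = 304.01  (< 1,450 → use Q = 1,450 at tier-2 price)
TC(tier 1 (EOQ₁), Q≈303.2) = $808,246.21
TC(tier 2, Q≈1,450.0) = $816,073.61
Minimum at tier 1 (EOQ₁): $808,246.21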